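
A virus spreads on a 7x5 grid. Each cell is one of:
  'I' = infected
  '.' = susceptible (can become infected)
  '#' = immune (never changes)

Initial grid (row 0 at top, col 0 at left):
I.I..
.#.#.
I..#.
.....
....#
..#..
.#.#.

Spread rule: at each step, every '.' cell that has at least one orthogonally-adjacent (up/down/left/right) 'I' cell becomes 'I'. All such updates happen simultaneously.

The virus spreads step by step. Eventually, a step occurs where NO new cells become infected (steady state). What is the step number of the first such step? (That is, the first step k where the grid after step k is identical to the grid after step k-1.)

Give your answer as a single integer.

Step 0 (initial): 3 infected
Step 1: +6 new -> 9 infected
Step 2: +4 new -> 13 infected
Step 3: +4 new -> 17 infected
Step 4: +5 new -> 22 infected
Step 5: +2 new -> 24 infected
Step 6: +1 new -> 25 infected
Step 7: +1 new -> 26 infected
Step 8: +1 new -> 27 infected
Step 9: +0 new -> 27 infected

Answer: 9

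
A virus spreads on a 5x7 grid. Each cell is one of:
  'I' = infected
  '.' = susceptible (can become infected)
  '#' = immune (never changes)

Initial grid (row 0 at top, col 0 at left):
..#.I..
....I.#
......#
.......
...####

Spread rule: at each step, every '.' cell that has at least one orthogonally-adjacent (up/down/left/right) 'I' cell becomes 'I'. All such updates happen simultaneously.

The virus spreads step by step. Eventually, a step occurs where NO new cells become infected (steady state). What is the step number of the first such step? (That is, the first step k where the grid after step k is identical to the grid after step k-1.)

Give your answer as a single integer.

Step 0 (initial): 2 infected
Step 1: +5 new -> 7 infected
Step 2: +5 new -> 12 infected
Step 3: +4 new -> 16 infected
Step 4: +5 new -> 21 infected
Step 5: +4 new -> 25 infected
Step 6: +2 new -> 27 infected
Step 7: +1 new -> 28 infected
Step 8: +0 new -> 28 infected

Answer: 8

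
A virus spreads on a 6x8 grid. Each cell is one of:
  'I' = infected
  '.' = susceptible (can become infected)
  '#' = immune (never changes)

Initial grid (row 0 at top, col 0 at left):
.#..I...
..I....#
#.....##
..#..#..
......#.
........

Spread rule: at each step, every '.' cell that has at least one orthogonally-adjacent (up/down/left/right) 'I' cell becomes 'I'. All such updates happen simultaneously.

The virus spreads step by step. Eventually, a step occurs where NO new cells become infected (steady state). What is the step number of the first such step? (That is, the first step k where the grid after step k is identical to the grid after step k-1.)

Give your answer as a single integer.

Answer: 12

Derivation:
Step 0 (initial): 2 infected
Step 1: +7 new -> 9 infected
Step 2: +6 new -> 15 infected
Step 3: +7 new -> 22 infected
Step 4: +4 new -> 26 infected
Step 5: +6 new -> 32 infected
Step 6: +3 new -> 35 infected
Step 7: +1 new -> 36 infected
Step 8: +1 new -> 37 infected
Step 9: +1 new -> 38 infected
Step 10: +1 new -> 39 infected
Step 11: +1 new -> 40 infected
Step 12: +0 new -> 40 infected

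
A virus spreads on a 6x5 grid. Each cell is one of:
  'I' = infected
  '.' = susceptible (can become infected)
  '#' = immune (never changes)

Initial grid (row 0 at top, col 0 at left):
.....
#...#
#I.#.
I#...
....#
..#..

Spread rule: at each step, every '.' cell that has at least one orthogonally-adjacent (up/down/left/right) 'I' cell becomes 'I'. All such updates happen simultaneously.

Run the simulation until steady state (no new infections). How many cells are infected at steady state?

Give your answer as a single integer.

Step 0 (initial): 2 infected
Step 1: +3 new -> 5 infected
Step 2: +5 new -> 10 infected
Step 3: +6 new -> 16 infected
Step 4: +3 new -> 19 infected
Step 5: +3 new -> 22 infected
Step 6: +1 new -> 23 infected
Step 7: +0 new -> 23 infected

Answer: 23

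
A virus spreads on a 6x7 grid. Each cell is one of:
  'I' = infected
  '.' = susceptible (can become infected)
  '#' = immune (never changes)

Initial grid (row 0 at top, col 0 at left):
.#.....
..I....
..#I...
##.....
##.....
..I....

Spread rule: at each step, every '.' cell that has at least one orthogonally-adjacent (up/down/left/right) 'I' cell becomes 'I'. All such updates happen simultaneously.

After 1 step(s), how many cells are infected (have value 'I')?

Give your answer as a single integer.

Answer: 11

Derivation:
Step 0 (initial): 3 infected
Step 1: +8 new -> 11 infected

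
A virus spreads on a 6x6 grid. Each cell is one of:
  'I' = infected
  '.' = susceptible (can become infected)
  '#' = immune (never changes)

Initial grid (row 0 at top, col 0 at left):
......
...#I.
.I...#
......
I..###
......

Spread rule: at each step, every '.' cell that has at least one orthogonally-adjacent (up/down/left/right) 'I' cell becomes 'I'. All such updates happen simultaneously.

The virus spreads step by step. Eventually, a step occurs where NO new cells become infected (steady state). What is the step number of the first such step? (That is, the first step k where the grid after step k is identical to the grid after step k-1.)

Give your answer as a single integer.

Step 0 (initial): 3 infected
Step 1: +10 new -> 13 infected
Step 2: +10 new -> 23 infected
Step 3: +5 new -> 28 infected
Step 4: +1 new -> 29 infected
Step 5: +1 new -> 30 infected
Step 6: +1 new -> 31 infected
Step 7: +0 new -> 31 infected

Answer: 7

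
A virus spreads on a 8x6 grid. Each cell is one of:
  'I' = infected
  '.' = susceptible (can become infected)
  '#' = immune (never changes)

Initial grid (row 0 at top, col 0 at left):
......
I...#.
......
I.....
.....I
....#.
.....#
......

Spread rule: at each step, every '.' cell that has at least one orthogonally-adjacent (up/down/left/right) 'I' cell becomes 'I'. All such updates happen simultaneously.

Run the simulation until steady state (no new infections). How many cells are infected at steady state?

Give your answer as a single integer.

Step 0 (initial): 3 infected
Step 1: +8 new -> 11 infected
Step 2: +9 new -> 20 infected
Step 3: +10 new -> 30 infected
Step 4: +7 new -> 37 infected
Step 5: +5 new -> 42 infected
Step 6: +2 new -> 44 infected
Step 7: +1 new -> 45 infected
Step 8: +0 new -> 45 infected

Answer: 45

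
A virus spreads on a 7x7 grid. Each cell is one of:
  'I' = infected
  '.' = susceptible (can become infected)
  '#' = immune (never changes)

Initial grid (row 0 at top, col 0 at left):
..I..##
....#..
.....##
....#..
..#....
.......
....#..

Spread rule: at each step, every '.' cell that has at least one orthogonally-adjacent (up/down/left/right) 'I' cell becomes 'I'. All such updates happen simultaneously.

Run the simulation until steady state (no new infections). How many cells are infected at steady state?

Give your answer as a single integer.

Answer: 39

Derivation:
Step 0 (initial): 1 infected
Step 1: +3 new -> 4 infected
Step 2: +5 new -> 9 infected
Step 3: +4 new -> 13 infected
Step 4: +4 new -> 17 infected
Step 5: +3 new -> 20 infected
Step 6: +4 new -> 24 infected
Step 7: +6 new -> 30 infected
Step 8: +5 new -> 35 infected
Step 9: +3 new -> 38 infected
Step 10: +1 new -> 39 infected
Step 11: +0 new -> 39 infected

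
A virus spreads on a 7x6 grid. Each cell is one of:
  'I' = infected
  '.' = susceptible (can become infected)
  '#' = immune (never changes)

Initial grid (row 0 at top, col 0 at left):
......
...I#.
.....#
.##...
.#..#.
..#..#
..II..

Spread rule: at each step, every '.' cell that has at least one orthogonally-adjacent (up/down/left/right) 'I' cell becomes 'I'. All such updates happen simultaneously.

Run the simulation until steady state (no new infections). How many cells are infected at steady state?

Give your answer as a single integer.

Answer: 34

Derivation:
Step 0 (initial): 3 infected
Step 1: +6 new -> 9 infected
Step 2: +11 new -> 20 infected
Step 3: +7 new -> 27 infected
Step 4: +5 new -> 32 infected
Step 5: +2 new -> 34 infected
Step 6: +0 new -> 34 infected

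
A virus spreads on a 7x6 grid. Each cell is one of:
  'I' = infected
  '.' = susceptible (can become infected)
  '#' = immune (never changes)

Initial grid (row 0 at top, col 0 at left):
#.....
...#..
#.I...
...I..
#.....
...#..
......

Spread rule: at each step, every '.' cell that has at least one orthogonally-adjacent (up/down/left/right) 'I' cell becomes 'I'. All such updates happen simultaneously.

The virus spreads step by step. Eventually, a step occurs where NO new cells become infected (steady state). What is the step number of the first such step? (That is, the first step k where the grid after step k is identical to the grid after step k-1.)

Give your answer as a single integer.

Step 0 (initial): 2 infected
Step 1: +6 new -> 8 infected
Step 2: +7 new -> 15 infected
Step 3: +10 new -> 25 infected
Step 4: +6 new -> 31 infected
Step 5: +5 new -> 36 infected
Step 6: +1 new -> 37 infected
Step 7: +0 new -> 37 infected

Answer: 7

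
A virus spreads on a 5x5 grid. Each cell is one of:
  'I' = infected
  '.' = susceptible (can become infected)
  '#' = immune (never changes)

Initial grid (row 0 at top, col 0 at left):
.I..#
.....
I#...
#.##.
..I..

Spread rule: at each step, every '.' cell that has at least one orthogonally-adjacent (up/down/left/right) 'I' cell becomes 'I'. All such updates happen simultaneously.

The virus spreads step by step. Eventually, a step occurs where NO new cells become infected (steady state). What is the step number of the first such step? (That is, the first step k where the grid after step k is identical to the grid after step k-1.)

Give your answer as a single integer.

Answer: 5

Derivation:
Step 0 (initial): 3 infected
Step 1: +6 new -> 9 infected
Step 2: +5 new -> 14 infected
Step 3: +3 new -> 17 infected
Step 4: +3 new -> 20 infected
Step 5: +0 new -> 20 infected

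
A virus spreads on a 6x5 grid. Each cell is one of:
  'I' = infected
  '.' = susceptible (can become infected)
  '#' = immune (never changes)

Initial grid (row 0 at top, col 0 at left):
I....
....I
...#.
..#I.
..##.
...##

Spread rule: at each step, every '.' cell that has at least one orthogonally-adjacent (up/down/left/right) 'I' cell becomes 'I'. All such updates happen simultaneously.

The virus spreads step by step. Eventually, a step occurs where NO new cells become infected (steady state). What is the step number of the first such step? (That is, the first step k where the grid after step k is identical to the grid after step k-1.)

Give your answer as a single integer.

Answer: 8

Derivation:
Step 0 (initial): 3 infected
Step 1: +6 new -> 9 infected
Step 2: +6 new -> 15 infected
Step 3: +3 new -> 18 infected
Step 4: +2 new -> 20 infected
Step 5: +2 new -> 22 infected
Step 6: +1 new -> 23 infected
Step 7: +1 new -> 24 infected
Step 8: +0 new -> 24 infected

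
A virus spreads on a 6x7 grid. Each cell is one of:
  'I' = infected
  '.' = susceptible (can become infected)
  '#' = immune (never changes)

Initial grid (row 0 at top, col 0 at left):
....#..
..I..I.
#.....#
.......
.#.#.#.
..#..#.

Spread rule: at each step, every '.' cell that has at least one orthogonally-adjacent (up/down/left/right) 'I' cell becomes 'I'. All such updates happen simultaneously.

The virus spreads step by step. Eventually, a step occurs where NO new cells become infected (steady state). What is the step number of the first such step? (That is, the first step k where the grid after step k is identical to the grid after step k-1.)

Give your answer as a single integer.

Answer: 8

Derivation:
Step 0 (initial): 2 infected
Step 1: +8 new -> 10 infected
Step 2: +9 new -> 19 infected
Step 3: +6 new -> 25 infected
Step 4: +3 new -> 28 infected
Step 5: +3 new -> 31 infected
Step 6: +2 new -> 33 infected
Step 7: +1 new -> 34 infected
Step 8: +0 new -> 34 infected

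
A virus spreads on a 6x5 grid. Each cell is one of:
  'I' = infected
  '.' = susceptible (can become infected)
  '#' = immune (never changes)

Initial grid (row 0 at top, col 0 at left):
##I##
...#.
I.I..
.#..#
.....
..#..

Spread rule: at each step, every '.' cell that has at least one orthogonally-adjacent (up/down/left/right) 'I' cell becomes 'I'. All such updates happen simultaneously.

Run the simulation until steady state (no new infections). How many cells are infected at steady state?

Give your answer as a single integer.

Step 0 (initial): 3 infected
Step 1: +6 new -> 9 infected
Step 2: +5 new -> 14 infected
Step 3: +4 new -> 18 infected
Step 4: +3 new -> 21 infected
Step 5: +1 new -> 22 infected
Step 6: +0 new -> 22 infected

Answer: 22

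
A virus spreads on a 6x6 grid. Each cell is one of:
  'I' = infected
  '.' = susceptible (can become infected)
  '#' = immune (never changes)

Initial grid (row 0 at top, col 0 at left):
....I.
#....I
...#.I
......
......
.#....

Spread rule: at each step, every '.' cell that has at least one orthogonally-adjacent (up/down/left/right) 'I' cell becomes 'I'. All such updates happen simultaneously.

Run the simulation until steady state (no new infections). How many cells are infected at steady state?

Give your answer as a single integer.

Step 0 (initial): 3 infected
Step 1: +5 new -> 8 infected
Step 2: +4 new -> 12 infected
Step 3: +5 new -> 17 infected
Step 4: +6 new -> 23 infected
Step 5: +4 new -> 27 infected
Step 6: +4 new -> 31 infected
Step 7: +1 new -> 32 infected
Step 8: +1 new -> 33 infected
Step 9: +0 new -> 33 infected

Answer: 33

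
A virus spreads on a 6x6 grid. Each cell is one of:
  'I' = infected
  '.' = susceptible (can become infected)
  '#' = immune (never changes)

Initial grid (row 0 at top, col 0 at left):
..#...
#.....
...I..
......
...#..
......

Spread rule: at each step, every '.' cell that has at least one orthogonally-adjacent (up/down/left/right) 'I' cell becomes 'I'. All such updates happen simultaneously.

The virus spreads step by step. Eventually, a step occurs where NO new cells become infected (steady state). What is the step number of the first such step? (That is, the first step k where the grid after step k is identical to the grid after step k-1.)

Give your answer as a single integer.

Answer: 7

Derivation:
Step 0 (initial): 1 infected
Step 1: +4 new -> 5 infected
Step 2: +7 new -> 12 infected
Step 3: +8 new -> 20 infected
Step 4: +7 new -> 27 infected
Step 5: +5 new -> 32 infected
Step 6: +1 new -> 33 infected
Step 7: +0 new -> 33 infected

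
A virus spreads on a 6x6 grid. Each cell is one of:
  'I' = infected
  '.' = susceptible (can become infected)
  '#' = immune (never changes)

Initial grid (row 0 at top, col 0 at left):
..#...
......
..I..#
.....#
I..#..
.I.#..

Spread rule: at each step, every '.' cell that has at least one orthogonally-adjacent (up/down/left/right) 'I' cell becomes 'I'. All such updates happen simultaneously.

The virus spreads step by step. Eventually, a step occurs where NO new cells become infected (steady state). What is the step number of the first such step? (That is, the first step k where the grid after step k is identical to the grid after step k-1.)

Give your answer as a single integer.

Step 0 (initial): 3 infected
Step 1: +8 new -> 11 infected
Step 2: +7 new -> 18 infected
Step 3: +5 new -> 23 infected
Step 4: +4 new -> 27 infected
Step 5: +3 new -> 30 infected
Step 6: +1 new -> 31 infected
Step 7: +0 new -> 31 infected

Answer: 7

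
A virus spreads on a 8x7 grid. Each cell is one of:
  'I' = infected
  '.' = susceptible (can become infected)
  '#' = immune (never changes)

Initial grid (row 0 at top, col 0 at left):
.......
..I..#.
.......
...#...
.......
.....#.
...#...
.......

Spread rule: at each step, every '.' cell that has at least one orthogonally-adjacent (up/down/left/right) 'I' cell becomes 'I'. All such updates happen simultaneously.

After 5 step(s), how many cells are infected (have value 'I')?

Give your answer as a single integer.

Step 0 (initial): 1 infected
Step 1: +4 new -> 5 infected
Step 2: +7 new -> 12 infected
Step 3: +6 new -> 18 infected
Step 4: +7 new -> 25 infected
Step 5: +8 new -> 33 infected

Answer: 33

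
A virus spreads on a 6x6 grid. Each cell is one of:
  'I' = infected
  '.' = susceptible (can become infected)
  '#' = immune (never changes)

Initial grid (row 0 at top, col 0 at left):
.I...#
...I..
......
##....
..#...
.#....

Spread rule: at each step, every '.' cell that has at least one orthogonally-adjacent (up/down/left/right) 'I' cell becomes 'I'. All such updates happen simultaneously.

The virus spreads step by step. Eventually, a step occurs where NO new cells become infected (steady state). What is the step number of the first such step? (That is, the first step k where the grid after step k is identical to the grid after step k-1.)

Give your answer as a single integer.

Step 0 (initial): 2 infected
Step 1: +7 new -> 9 infected
Step 2: +7 new -> 16 infected
Step 3: +5 new -> 21 infected
Step 4: +3 new -> 24 infected
Step 5: +3 new -> 27 infected
Step 6: +1 new -> 28 infected
Step 7: +0 new -> 28 infected

Answer: 7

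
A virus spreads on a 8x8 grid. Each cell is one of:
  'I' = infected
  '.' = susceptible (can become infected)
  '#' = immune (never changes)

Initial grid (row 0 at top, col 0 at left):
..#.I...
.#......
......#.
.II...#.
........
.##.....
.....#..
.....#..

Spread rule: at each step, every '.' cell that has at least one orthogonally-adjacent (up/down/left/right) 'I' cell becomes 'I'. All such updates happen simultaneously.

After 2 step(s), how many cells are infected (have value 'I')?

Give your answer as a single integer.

Step 0 (initial): 3 infected
Step 1: +9 new -> 12 infected
Step 2: +10 new -> 22 infected

Answer: 22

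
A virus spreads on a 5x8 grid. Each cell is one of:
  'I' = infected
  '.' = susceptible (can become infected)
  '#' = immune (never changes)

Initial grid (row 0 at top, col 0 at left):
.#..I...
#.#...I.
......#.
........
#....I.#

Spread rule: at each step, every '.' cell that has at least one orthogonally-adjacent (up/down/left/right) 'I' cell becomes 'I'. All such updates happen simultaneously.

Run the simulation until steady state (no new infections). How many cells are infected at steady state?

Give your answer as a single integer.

Answer: 33

Derivation:
Step 0 (initial): 3 infected
Step 1: +9 new -> 12 infected
Step 2: +9 new -> 21 infected
Step 3: +4 new -> 25 infected
Step 4: +3 new -> 28 infected
Step 5: +2 new -> 30 infected
Step 6: +3 new -> 33 infected
Step 7: +0 new -> 33 infected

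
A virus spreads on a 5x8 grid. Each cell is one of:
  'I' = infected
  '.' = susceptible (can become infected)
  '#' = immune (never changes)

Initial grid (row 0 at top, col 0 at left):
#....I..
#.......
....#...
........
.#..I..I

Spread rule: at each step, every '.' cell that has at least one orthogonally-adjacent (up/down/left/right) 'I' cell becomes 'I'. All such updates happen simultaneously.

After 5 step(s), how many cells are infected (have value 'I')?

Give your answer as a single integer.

Answer: 34

Derivation:
Step 0 (initial): 3 infected
Step 1: +8 new -> 11 infected
Step 2: +10 new -> 21 infected
Step 3: +6 new -> 27 infected
Step 4: +4 new -> 31 infected
Step 5: +3 new -> 34 infected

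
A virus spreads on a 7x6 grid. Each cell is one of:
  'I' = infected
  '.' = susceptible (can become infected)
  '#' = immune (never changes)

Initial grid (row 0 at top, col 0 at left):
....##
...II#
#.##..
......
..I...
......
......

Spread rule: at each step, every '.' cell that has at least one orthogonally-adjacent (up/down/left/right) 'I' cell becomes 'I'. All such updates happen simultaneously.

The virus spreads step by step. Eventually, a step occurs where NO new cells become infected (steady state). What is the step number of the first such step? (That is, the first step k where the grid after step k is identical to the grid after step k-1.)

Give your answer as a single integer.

Step 0 (initial): 3 infected
Step 1: +7 new -> 10 infected
Step 2: +11 new -> 21 infected
Step 3: +10 new -> 31 infected
Step 4: +4 new -> 35 infected
Step 5: +1 new -> 36 infected
Step 6: +0 new -> 36 infected

Answer: 6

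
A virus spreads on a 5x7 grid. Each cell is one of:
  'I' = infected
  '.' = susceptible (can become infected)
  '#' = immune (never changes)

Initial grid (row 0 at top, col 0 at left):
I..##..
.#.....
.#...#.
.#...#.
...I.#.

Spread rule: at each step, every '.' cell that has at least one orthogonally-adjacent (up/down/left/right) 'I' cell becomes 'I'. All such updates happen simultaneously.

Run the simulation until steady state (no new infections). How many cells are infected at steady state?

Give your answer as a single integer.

Answer: 27

Derivation:
Step 0 (initial): 2 infected
Step 1: +5 new -> 7 infected
Step 2: +6 new -> 13 infected
Step 3: +6 new -> 19 infected
Step 4: +1 new -> 20 infected
Step 5: +1 new -> 21 infected
Step 6: +2 new -> 23 infected
Step 7: +2 new -> 25 infected
Step 8: +1 new -> 26 infected
Step 9: +1 new -> 27 infected
Step 10: +0 new -> 27 infected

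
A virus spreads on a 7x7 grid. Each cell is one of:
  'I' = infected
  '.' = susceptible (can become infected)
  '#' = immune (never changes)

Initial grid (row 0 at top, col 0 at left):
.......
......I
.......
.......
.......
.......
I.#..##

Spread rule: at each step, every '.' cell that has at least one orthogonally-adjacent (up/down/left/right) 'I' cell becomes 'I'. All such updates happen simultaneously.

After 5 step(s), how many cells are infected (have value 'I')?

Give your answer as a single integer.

Step 0 (initial): 2 infected
Step 1: +5 new -> 7 infected
Step 2: +6 new -> 13 infected
Step 3: +8 new -> 21 infected
Step 4: +10 new -> 31 infected
Step 5: +12 new -> 43 infected

Answer: 43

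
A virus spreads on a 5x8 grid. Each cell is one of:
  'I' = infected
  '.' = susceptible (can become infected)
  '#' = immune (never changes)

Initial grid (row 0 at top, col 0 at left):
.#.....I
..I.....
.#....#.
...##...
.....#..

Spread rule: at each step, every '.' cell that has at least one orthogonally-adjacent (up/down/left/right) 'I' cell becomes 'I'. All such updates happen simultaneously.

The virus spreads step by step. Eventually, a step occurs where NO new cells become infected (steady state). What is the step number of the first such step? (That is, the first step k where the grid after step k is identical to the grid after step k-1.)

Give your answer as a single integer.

Answer: 6

Derivation:
Step 0 (initial): 2 infected
Step 1: +6 new -> 8 infected
Step 2: +8 new -> 16 infected
Step 3: +8 new -> 24 infected
Step 4: +6 new -> 30 infected
Step 5: +4 new -> 34 infected
Step 6: +0 new -> 34 infected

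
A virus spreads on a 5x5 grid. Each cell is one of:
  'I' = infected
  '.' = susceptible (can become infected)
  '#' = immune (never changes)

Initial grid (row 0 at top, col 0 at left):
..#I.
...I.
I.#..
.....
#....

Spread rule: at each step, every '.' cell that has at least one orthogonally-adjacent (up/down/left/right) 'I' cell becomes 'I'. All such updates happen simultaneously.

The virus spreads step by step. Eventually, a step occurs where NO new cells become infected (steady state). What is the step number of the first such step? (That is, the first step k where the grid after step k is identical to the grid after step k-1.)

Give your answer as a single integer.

Step 0 (initial): 3 infected
Step 1: +7 new -> 10 infected
Step 2: +5 new -> 15 infected
Step 3: +5 new -> 20 infected
Step 4: +2 new -> 22 infected
Step 5: +0 new -> 22 infected

Answer: 5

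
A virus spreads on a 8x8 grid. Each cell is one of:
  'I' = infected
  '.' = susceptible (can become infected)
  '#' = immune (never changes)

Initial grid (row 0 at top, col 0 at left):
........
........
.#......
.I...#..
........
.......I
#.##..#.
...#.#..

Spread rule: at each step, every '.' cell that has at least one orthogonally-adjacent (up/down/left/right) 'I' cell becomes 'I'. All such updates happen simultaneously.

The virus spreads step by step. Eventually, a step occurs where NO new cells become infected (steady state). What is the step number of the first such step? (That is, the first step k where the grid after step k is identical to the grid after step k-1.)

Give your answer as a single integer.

Step 0 (initial): 2 infected
Step 1: +6 new -> 8 infected
Step 2: +10 new -> 18 infected
Step 3: +14 new -> 32 infected
Step 4: +11 new -> 43 infected
Step 5: +9 new -> 52 infected
Step 6: +3 new -> 55 infected
Step 7: +1 new -> 56 infected
Step 8: +0 new -> 56 infected

Answer: 8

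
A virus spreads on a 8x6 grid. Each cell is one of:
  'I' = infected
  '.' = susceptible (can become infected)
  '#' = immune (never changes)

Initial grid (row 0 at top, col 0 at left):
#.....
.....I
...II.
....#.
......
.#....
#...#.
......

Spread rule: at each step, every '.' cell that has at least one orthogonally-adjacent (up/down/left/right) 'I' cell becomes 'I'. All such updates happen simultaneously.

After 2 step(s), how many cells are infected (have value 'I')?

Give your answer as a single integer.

Answer: 16

Derivation:
Step 0 (initial): 3 infected
Step 1: +6 new -> 9 infected
Step 2: +7 new -> 16 infected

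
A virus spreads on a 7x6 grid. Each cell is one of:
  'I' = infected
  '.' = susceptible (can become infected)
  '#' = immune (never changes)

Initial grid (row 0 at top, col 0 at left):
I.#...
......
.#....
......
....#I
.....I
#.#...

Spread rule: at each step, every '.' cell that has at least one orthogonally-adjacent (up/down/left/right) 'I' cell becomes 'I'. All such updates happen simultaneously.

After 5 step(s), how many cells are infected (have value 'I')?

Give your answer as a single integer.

Step 0 (initial): 3 infected
Step 1: +5 new -> 8 infected
Step 2: +6 new -> 14 infected
Step 3: +8 new -> 22 infected
Step 4: +10 new -> 32 infected
Step 5: +5 new -> 37 infected

Answer: 37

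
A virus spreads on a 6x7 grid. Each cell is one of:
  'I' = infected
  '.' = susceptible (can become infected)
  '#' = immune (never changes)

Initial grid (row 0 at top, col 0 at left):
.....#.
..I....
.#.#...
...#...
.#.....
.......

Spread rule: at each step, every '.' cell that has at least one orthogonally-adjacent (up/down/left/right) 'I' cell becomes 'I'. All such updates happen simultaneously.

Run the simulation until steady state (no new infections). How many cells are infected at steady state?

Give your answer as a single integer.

Step 0 (initial): 1 infected
Step 1: +4 new -> 5 infected
Step 2: +5 new -> 10 infected
Step 3: +7 new -> 17 infected
Step 4: +6 new -> 23 infected
Step 5: +7 new -> 30 infected
Step 6: +4 new -> 34 infected
Step 7: +2 new -> 36 infected
Step 8: +1 new -> 37 infected
Step 9: +0 new -> 37 infected

Answer: 37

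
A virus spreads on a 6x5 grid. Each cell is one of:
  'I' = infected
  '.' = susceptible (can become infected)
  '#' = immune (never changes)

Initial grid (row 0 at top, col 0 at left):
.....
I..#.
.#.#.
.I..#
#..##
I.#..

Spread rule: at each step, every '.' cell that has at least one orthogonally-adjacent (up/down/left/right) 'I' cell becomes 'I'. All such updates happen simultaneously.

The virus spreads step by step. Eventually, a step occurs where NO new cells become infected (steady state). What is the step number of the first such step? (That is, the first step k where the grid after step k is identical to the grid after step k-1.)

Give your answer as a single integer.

Answer: 8

Derivation:
Step 0 (initial): 3 infected
Step 1: +7 new -> 10 infected
Step 2: +5 new -> 15 infected
Step 3: +1 new -> 16 infected
Step 4: +1 new -> 17 infected
Step 5: +1 new -> 18 infected
Step 6: +1 new -> 19 infected
Step 7: +1 new -> 20 infected
Step 8: +0 new -> 20 infected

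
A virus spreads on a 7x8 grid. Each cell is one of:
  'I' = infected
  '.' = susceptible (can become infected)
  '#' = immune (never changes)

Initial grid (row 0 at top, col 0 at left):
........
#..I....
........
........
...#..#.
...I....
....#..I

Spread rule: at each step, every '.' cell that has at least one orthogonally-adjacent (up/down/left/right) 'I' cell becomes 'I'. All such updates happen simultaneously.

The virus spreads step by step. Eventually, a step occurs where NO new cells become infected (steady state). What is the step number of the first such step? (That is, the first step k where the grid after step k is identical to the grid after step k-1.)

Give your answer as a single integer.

Answer: 6

Derivation:
Step 0 (initial): 3 infected
Step 1: +9 new -> 12 infected
Step 2: +15 new -> 27 infected
Step 3: +12 new -> 39 infected
Step 4: +11 new -> 50 infected
Step 5: +2 new -> 52 infected
Step 6: +0 new -> 52 infected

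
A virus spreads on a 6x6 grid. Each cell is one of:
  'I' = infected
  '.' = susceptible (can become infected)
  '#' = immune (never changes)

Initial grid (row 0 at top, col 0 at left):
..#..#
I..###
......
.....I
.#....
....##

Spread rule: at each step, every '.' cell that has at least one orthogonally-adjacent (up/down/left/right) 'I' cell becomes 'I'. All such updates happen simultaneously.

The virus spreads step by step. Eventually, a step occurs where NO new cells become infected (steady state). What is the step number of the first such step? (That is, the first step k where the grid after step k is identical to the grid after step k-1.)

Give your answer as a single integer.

Answer: 6

Derivation:
Step 0 (initial): 2 infected
Step 1: +6 new -> 8 infected
Step 2: +7 new -> 15 infected
Step 3: +6 new -> 21 infected
Step 4: +3 new -> 24 infected
Step 5: +2 new -> 26 infected
Step 6: +0 new -> 26 infected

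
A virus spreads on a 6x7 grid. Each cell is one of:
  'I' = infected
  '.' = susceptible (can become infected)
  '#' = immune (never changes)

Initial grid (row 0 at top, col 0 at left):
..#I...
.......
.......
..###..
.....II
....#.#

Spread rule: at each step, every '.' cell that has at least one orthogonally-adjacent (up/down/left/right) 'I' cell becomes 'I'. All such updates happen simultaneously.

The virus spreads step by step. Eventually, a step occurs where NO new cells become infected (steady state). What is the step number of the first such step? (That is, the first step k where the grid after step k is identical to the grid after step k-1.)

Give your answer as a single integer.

Answer: 7

Derivation:
Step 0 (initial): 3 infected
Step 1: +6 new -> 9 infected
Step 2: +7 new -> 16 infected
Step 3: +8 new -> 24 infected
Step 4: +5 new -> 29 infected
Step 5: +5 new -> 34 infected
Step 6: +2 new -> 36 infected
Step 7: +0 new -> 36 infected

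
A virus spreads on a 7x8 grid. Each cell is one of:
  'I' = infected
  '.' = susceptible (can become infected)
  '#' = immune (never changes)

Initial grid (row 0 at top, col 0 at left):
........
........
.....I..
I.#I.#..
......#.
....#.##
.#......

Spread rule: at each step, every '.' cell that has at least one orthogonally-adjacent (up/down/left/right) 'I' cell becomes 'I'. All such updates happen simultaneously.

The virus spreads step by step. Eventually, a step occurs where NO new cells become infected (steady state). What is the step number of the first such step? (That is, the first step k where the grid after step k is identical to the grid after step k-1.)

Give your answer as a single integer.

Answer: 8

Derivation:
Step 0 (initial): 3 infected
Step 1: +9 new -> 12 infected
Step 2: +14 new -> 26 infected
Step 3: +13 new -> 39 infected
Step 4: +7 new -> 46 infected
Step 5: +1 new -> 47 infected
Step 6: +1 new -> 48 infected
Step 7: +1 new -> 49 infected
Step 8: +0 new -> 49 infected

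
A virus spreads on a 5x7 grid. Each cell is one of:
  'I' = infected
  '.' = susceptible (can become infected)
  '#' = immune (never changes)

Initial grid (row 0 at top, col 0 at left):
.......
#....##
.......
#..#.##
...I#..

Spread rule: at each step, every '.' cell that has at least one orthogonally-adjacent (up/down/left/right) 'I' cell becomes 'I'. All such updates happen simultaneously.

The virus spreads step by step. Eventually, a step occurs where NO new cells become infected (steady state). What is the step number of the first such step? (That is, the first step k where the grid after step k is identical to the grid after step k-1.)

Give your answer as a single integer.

Answer: 10

Derivation:
Step 0 (initial): 1 infected
Step 1: +1 new -> 2 infected
Step 2: +2 new -> 4 infected
Step 3: +3 new -> 7 infected
Step 4: +3 new -> 10 infected
Step 5: +5 new -> 15 infected
Step 6: +5 new -> 20 infected
Step 7: +3 new -> 23 infected
Step 8: +1 new -> 24 infected
Step 9: +1 new -> 25 infected
Step 10: +0 new -> 25 infected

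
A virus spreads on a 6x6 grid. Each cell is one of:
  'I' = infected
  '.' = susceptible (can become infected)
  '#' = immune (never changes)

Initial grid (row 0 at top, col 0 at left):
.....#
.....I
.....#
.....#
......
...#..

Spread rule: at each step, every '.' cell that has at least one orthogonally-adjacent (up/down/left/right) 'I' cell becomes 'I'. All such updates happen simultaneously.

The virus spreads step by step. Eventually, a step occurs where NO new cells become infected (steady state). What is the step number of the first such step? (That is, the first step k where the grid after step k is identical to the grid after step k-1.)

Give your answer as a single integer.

Step 0 (initial): 1 infected
Step 1: +1 new -> 2 infected
Step 2: +3 new -> 5 infected
Step 3: +4 new -> 9 infected
Step 4: +5 new -> 14 infected
Step 5: +7 new -> 21 infected
Step 6: +5 new -> 26 infected
Step 7: +3 new -> 29 infected
Step 8: +2 new -> 31 infected
Step 9: +1 new -> 32 infected
Step 10: +0 new -> 32 infected

Answer: 10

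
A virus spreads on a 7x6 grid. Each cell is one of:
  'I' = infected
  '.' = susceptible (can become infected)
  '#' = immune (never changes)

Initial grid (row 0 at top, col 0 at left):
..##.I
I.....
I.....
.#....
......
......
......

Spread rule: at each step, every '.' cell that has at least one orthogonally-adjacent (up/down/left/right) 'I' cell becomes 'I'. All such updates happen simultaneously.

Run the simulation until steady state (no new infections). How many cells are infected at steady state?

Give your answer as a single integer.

Answer: 39

Derivation:
Step 0 (initial): 3 infected
Step 1: +6 new -> 9 infected
Step 2: +6 new -> 15 infected
Step 3: +7 new -> 22 infected
Step 4: +6 new -> 28 infected
Step 5: +5 new -> 33 infected
Step 6: +4 new -> 37 infected
Step 7: +2 new -> 39 infected
Step 8: +0 new -> 39 infected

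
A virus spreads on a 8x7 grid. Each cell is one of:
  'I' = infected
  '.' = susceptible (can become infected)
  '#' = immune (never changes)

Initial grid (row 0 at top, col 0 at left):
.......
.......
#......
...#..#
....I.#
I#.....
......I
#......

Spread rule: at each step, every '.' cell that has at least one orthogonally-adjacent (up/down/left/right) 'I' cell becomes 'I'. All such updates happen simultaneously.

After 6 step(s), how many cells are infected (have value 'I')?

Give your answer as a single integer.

Answer: 49

Derivation:
Step 0 (initial): 3 infected
Step 1: +9 new -> 12 infected
Step 2: +10 new -> 22 infected
Step 3: +10 new -> 32 infected
Step 4: +8 new -> 40 infected
Step 5: +5 new -> 45 infected
Step 6: +4 new -> 49 infected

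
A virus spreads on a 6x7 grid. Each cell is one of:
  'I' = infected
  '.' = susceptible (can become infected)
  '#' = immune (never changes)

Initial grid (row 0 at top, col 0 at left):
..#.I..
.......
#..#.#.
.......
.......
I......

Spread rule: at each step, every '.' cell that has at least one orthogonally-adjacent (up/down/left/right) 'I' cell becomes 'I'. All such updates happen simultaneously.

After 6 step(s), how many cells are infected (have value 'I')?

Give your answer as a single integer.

Step 0 (initial): 2 infected
Step 1: +5 new -> 7 infected
Step 2: +7 new -> 14 infected
Step 3: +6 new -> 20 infected
Step 4: +10 new -> 30 infected
Step 5: +5 new -> 35 infected
Step 6: +3 new -> 38 infected

Answer: 38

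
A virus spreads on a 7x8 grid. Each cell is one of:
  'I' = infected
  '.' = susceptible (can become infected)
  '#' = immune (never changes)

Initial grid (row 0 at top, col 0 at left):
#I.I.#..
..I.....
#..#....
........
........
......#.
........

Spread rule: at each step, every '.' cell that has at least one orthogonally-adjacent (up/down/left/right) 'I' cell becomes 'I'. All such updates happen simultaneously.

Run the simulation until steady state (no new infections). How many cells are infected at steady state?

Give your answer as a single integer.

Step 0 (initial): 3 infected
Step 1: +5 new -> 8 infected
Step 2: +4 new -> 12 infected
Step 3: +5 new -> 17 infected
Step 4: +7 new -> 24 infected
Step 5: +9 new -> 33 infected
Step 6: +8 new -> 41 infected
Step 7: +5 new -> 46 infected
Step 8: +2 new -> 48 infected
Step 9: +2 new -> 50 infected
Step 10: +1 new -> 51 infected
Step 11: +0 new -> 51 infected

Answer: 51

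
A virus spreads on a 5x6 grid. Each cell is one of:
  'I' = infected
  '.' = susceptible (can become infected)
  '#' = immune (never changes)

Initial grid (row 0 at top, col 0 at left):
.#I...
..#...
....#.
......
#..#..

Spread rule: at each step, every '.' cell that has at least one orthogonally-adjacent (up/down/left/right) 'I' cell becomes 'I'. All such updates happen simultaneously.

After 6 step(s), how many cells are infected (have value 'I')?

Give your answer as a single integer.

Step 0 (initial): 1 infected
Step 1: +1 new -> 2 infected
Step 2: +2 new -> 4 infected
Step 3: +3 new -> 7 infected
Step 4: +3 new -> 10 infected
Step 5: +4 new -> 14 infected
Step 6: +6 new -> 20 infected

Answer: 20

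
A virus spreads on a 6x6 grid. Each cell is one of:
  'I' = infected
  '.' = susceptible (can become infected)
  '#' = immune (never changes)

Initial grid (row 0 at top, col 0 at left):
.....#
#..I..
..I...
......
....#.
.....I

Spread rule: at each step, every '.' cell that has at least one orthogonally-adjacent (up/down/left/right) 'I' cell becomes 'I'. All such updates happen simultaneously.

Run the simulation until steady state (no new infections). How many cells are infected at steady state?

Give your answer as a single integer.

Step 0 (initial): 3 infected
Step 1: +8 new -> 11 infected
Step 2: +11 new -> 22 infected
Step 3: +7 new -> 29 infected
Step 4: +3 new -> 32 infected
Step 5: +1 new -> 33 infected
Step 6: +0 new -> 33 infected

Answer: 33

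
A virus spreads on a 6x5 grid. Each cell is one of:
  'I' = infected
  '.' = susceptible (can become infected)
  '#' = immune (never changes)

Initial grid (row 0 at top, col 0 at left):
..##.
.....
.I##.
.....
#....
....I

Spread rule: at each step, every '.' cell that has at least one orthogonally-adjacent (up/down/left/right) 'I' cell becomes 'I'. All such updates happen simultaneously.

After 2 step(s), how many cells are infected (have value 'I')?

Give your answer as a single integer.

Step 0 (initial): 2 infected
Step 1: +5 new -> 7 infected
Step 2: +9 new -> 16 infected

Answer: 16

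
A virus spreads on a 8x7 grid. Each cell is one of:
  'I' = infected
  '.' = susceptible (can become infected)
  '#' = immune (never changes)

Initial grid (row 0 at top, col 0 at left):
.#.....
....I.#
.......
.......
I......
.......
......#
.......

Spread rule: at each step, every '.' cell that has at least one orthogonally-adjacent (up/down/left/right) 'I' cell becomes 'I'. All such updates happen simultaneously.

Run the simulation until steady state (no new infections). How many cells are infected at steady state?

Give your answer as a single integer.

Step 0 (initial): 2 infected
Step 1: +7 new -> 9 infected
Step 2: +11 new -> 20 infected
Step 3: +15 new -> 35 infected
Step 4: +7 new -> 42 infected
Step 5: +5 new -> 47 infected
Step 6: +4 new -> 51 infected
Step 7: +1 new -> 52 infected
Step 8: +1 new -> 53 infected
Step 9: +0 new -> 53 infected

Answer: 53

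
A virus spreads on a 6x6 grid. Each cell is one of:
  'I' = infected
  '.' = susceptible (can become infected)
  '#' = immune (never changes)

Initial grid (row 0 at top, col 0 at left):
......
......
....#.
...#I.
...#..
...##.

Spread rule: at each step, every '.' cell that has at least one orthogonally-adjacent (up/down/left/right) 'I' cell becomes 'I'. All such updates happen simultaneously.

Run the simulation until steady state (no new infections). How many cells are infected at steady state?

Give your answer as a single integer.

Answer: 31

Derivation:
Step 0 (initial): 1 infected
Step 1: +2 new -> 3 infected
Step 2: +2 new -> 5 infected
Step 3: +2 new -> 7 infected
Step 4: +2 new -> 9 infected
Step 5: +2 new -> 11 infected
Step 6: +3 new -> 14 infected
Step 7: +3 new -> 17 infected
Step 8: +4 new -> 21 infected
Step 9: +4 new -> 25 infected
Step 10: +3 new -> 28 infected
Step 11: +2 new -> 30 infected
Step 12: +1 new -> 31 infected
Step 13: +0 new -> 31 infected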